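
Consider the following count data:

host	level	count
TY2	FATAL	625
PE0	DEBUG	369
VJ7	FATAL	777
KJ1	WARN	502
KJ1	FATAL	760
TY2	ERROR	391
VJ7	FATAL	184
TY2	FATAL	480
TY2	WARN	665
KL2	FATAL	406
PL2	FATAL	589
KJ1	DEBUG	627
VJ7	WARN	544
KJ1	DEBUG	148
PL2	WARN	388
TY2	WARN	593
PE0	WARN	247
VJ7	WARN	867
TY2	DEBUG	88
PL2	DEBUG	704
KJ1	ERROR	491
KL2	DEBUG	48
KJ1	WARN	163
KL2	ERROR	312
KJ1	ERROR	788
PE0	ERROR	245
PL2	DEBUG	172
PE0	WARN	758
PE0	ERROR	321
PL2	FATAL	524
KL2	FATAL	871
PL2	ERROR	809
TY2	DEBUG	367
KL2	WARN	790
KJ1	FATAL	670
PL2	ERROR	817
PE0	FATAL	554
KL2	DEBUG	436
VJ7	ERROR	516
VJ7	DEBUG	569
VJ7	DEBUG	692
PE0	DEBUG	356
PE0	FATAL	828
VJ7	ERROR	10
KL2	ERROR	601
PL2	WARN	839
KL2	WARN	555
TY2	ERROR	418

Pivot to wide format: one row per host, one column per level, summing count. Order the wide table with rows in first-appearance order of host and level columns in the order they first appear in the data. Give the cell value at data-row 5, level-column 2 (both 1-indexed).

With rows in first-appearance order of host, row 5 is host=KL2. level columns in first-appearance order: FATAL, DEBUG, WARN, ERROR; column 2 is DEBUG.
Long rows with host=KL2, level=DEBUG: 48 + 436 = 484.

484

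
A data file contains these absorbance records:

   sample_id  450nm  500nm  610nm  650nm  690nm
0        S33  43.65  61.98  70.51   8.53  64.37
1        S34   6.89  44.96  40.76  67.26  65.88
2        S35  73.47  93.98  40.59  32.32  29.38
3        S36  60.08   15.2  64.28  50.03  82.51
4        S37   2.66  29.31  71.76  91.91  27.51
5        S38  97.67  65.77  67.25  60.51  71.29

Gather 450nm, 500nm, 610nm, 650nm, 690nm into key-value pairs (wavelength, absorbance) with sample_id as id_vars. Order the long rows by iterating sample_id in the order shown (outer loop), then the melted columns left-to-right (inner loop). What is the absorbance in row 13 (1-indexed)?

30 rows total (6 × 5). Row 13: index ⌊(13-1)/5⌋ = 2 into sample_id → S35; (13-1) mod 5 = 2 into the melted columns → 610nm.
So row 13 is (S35, 610nm, 40.59); absorbance = 40.59.

40.59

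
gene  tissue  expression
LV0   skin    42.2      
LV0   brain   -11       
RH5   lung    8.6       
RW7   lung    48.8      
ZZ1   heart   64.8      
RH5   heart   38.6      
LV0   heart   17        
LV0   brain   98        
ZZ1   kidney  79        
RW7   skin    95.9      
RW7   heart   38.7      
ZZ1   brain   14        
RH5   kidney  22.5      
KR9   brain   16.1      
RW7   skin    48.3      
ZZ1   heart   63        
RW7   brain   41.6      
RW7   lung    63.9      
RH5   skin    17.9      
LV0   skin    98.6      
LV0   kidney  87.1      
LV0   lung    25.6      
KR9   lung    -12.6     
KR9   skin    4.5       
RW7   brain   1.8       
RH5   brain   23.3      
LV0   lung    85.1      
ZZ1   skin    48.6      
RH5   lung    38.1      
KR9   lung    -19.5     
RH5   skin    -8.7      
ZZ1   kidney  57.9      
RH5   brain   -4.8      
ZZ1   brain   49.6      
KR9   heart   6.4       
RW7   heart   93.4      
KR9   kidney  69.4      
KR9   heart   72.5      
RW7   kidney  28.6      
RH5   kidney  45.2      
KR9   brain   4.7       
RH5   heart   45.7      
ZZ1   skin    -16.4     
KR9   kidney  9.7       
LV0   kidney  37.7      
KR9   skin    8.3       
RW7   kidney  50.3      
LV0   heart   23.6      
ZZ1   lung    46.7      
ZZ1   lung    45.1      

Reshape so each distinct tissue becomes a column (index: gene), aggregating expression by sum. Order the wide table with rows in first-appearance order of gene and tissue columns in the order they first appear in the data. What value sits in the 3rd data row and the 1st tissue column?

144.2

With rows in first-appearance order of gene, row 3 is gene=RW7. tissue columns in first-appearance order: skin, brain, lung, heart, kidney; column 1 is skin.
Long rows with gene=RW7, tissue=skin: 95.9 + 48.3 = 144.2.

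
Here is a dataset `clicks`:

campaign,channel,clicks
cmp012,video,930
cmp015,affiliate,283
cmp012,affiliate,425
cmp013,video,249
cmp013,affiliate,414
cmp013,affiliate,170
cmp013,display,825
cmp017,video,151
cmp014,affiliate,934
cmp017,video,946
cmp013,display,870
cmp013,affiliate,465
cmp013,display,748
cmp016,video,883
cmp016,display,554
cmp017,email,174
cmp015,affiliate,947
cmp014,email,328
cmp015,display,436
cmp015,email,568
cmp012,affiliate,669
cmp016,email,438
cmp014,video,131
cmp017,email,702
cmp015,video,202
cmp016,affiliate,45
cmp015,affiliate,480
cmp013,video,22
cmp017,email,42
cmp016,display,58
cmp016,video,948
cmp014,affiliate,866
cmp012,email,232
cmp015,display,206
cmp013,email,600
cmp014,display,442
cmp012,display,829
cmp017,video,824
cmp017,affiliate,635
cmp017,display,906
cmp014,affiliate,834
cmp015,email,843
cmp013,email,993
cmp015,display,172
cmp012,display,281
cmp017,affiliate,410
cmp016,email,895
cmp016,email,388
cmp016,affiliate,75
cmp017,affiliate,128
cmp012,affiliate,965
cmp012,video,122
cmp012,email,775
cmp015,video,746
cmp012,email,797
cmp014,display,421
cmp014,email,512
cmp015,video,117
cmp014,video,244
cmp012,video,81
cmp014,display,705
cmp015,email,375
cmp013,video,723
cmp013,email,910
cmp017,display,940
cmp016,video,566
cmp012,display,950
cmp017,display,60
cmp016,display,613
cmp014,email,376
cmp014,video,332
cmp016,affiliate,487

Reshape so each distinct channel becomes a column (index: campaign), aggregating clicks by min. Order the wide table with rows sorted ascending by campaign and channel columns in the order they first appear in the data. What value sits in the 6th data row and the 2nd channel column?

128

With rows sorted ascending by campaign, row 6 is campaign=cmp017. channel columns in first-appearance order: video, affiliate, display, email; column 2 is affiliate.
Long rows with campaign=cmp017, channel=affiliate: min(635, 410, 128) = 128.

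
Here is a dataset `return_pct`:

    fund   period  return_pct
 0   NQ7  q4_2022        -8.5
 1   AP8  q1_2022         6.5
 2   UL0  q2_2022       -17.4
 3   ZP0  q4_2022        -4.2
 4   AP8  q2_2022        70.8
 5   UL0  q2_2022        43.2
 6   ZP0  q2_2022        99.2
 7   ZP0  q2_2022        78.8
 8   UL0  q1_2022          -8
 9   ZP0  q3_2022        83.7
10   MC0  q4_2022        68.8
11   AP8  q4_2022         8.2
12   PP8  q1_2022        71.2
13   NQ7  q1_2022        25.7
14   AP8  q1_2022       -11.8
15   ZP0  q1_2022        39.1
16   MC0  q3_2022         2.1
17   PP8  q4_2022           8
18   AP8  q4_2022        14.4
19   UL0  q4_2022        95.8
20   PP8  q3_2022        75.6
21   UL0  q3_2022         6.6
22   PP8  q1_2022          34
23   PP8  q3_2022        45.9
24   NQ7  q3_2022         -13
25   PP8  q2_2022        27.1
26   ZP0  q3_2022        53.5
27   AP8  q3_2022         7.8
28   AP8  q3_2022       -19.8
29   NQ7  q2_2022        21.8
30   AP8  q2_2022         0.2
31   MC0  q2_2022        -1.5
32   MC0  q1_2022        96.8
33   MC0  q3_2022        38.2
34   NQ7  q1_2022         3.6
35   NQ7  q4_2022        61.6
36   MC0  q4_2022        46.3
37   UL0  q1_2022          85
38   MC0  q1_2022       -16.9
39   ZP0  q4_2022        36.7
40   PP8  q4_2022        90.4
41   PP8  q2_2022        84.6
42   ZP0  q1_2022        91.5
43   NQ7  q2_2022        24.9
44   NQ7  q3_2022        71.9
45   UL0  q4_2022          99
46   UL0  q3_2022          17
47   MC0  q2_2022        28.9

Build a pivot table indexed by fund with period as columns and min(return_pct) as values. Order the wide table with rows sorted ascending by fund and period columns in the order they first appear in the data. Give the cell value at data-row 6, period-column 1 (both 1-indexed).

With rows sorted ascending by fund, row 6 is fund=ZP0. period columns in first-appearance order: q4_2022, q1_2022, q2_2022, q3_2022; column 1 is q4_2022.
Long rows with fund=ZP0, period=q4_2022: min(-4.2, 36.7) = -4.2.

-4.2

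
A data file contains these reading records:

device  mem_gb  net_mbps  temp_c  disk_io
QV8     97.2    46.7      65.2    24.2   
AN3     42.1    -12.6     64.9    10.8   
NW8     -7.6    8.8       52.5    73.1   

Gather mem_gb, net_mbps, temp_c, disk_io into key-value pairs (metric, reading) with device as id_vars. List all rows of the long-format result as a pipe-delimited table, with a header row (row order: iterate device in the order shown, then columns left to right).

| device | metric | reading |
| QV8 | mem_gb | 97.2 |
| QV8 | net_mbps | 46.7 |
| QV8 | temp_c | 65.2 |
| QV8 | disk_io | 24.2 |
| AN3 | mem_gb | 42.1 |
| AN3 | net_mbps | -12.6 |
| AN3 | temp_c | 64.9 |
| AN3 | disk_io | 10.8 |
| NW8 | mem_gb | -7.6 |
| NW8 | net_mbps | 8.8 |
| NW8 | temp_c | 52.5 |
| NW8 | disk_io | 73.1 |

Each (device, column) pair becomes one row: 3 × 4 = 12 rows.
For example, (QV8, mem_gb) → reading=97.2.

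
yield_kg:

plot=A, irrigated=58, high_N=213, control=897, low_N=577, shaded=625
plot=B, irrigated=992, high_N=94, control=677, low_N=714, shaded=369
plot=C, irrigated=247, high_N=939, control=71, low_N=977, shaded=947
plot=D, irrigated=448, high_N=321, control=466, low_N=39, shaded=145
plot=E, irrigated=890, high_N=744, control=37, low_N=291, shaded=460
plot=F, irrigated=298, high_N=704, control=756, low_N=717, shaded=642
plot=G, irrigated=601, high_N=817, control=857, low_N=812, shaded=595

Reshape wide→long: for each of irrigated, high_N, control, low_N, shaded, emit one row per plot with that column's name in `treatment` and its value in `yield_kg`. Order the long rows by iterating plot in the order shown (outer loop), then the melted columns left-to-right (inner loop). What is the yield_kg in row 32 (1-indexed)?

35 rows total (7 × 5). Row 32: index ⌊(32-1)/5⌋ = 6 into plot → G; (32-1) mod 5 = 1 into the melted columns → high_N.
So row 32 is (G, high_N, 817); yield_kg = 817.

817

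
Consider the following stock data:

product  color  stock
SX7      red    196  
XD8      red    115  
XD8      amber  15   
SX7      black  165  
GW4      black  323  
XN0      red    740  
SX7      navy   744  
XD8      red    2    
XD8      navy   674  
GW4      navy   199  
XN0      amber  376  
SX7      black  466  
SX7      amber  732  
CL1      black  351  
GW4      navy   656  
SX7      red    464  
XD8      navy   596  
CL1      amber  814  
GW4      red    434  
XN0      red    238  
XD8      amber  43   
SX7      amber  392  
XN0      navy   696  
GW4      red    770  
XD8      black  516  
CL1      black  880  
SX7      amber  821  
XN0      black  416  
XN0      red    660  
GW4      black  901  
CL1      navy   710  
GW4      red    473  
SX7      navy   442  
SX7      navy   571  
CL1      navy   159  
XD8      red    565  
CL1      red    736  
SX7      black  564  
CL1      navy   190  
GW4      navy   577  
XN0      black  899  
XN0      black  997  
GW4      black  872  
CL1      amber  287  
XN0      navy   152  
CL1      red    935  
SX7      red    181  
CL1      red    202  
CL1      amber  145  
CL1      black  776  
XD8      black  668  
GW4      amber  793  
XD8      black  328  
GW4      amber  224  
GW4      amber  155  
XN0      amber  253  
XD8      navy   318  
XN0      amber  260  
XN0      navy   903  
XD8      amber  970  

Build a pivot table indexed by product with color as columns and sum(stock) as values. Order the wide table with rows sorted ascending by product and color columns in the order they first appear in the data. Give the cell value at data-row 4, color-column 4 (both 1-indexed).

With rows sorted ascending by product, row 4 is product=XD8. color columns in first-appearance order: red, amber, black, navy; column 4 is navy.
Long rows with product=XD8, color=navy: 674 + 596 + 318 = 1588.

1588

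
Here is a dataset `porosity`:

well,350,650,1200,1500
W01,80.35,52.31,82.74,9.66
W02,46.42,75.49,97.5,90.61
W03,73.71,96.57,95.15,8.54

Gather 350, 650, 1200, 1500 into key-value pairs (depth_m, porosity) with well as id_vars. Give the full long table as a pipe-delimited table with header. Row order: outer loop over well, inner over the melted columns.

Each (well, column) pair becomes one row: 3 × 4 = 12 rows.
For example, (W01, 350) → porosity=80.35.

| well | depth_m | porosity |
| W01 | 350 | 80.35 |
| W01 | 650 | 52.31 |
| W01 | 1200 | 82.74 |
| W01 | 1500 | 9.66 |
| W02 | 350 | 46.42 |
| W02 | 650 | 75.49 |
| W02 | 1200 | 97.5 |
| W02 | 1500 | 90.61 |
| W03 | 350 | 73.71 |
| W03 | 650 | 96.57 |
| W03 | 1200 | 95.15 |
| W03 | 1500 | 8.54 |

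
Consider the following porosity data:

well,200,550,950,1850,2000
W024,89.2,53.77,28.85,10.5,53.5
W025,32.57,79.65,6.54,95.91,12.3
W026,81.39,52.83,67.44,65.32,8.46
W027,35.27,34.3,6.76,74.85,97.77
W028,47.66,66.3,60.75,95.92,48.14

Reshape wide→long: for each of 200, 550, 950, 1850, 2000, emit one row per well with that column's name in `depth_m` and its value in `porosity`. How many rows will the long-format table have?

25

5 well values × 5 melted columns = 25 rows.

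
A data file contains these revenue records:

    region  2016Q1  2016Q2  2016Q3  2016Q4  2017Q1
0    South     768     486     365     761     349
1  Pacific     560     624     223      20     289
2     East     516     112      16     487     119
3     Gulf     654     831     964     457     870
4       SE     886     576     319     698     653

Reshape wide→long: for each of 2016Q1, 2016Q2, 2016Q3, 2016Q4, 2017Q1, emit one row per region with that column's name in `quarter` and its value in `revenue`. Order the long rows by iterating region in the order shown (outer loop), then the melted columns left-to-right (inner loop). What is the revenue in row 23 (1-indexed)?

319

25 rows total (5 × 5). Row 23: index ⌊(23-1)/5⌋ = 4 into region → SE; (23-1) mod 5 = 2 into the melted columns → 2016Q3.
So row 23 is (SE, 2016Q3, 319); revenue = 319.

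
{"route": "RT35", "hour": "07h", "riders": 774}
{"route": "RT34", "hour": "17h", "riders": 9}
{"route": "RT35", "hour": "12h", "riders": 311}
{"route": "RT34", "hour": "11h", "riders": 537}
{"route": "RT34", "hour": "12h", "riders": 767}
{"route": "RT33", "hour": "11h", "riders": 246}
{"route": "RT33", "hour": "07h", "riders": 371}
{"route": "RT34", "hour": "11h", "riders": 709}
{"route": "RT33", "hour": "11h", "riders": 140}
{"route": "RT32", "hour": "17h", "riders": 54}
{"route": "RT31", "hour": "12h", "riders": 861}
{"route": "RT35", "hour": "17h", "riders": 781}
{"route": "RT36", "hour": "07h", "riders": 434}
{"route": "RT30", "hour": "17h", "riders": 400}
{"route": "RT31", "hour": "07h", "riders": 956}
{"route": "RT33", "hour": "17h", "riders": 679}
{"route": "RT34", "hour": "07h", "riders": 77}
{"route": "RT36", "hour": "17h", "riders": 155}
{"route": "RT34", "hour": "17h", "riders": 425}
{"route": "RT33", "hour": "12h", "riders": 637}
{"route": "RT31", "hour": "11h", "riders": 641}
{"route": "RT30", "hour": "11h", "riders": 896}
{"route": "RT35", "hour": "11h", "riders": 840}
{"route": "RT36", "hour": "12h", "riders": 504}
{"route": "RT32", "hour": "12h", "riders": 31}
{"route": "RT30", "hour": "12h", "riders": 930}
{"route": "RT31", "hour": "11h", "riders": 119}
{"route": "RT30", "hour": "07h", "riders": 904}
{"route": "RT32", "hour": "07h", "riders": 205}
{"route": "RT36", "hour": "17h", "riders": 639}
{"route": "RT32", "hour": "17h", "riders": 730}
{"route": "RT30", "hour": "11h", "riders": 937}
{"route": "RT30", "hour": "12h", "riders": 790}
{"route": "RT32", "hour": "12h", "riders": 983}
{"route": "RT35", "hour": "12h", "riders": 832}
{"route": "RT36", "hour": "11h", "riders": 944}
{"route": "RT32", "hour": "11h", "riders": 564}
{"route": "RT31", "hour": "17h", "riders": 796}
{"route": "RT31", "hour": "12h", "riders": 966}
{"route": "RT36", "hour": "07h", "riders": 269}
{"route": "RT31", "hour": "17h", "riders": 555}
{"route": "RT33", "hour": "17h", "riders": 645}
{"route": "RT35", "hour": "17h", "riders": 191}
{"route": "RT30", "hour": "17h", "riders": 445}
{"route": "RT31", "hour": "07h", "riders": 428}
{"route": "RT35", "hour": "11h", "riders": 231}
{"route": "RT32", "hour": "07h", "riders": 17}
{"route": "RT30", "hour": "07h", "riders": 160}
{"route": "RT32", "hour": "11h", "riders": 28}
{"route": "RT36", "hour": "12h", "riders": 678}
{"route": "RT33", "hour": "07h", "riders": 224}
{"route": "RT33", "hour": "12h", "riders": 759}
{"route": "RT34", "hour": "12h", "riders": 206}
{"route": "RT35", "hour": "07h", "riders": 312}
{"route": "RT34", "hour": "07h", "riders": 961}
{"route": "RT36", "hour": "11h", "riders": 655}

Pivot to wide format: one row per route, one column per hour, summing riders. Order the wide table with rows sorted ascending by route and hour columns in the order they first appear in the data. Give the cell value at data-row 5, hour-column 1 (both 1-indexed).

With rows sorted ascending by route, row 5 is route=RT34. hour columns in first-appearance order: 07h, 17h, 12h, 11h; column 1 is 07h.
Long rows with route=RT34, hour=07h: 77 + 961 = 1038.

1038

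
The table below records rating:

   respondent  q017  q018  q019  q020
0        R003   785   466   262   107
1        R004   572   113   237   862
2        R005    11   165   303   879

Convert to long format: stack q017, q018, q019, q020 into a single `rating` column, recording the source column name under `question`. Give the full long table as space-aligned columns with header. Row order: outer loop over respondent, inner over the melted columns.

Each (respondent, column) pair becomes one row: 3 × 4 = 12 rows.
For example, (R003, q017) → rating=785.

respondent  question  rating
R003        q017      785   
R003        q018      466   
R003        q019      262   
R003        q020      107   
R004        q017      572   
R004        q018      113   
R004        q019      237   
R004        q020      862   
R005        q017      11    
R005        q018      165   
R005        q019      303   
R005        q020      879   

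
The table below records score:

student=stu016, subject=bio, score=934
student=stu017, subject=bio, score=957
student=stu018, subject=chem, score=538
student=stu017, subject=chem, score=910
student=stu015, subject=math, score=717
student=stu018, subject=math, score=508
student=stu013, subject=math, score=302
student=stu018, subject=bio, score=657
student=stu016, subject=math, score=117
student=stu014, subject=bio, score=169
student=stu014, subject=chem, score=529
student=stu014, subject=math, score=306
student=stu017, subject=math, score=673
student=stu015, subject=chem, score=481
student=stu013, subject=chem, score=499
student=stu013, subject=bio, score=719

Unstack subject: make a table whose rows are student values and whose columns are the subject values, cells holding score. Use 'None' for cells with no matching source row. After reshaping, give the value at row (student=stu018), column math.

508

The long row with student=stu018, subject=math has score=508.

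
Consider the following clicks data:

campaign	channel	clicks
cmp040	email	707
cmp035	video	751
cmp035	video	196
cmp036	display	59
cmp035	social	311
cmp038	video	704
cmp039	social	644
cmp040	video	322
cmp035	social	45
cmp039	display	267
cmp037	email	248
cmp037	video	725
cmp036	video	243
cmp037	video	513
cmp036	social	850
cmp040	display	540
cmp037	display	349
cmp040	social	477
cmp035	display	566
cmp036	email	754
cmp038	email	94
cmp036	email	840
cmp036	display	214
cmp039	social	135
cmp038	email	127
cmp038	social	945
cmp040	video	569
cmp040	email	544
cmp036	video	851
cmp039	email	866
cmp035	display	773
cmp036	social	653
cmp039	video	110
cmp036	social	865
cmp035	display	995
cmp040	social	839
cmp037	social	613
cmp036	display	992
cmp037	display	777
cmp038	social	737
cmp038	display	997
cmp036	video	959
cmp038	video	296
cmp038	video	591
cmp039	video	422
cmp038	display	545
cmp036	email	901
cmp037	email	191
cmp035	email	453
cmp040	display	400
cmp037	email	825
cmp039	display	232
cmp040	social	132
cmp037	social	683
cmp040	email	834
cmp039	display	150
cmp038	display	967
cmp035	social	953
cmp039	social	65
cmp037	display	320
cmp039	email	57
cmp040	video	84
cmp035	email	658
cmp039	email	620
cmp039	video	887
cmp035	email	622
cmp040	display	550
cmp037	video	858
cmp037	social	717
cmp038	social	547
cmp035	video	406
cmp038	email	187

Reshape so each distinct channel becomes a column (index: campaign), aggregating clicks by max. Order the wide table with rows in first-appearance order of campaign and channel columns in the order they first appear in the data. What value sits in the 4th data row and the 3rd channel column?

With rows in first-appearance order of campaign, row 4 is campaign=cmp038. channel columns in first-appearance order: email, video, display, social; column 3 is display.
Long rows with campaign=cmp038, channel=display: max(997, 545, 967) = 997.

997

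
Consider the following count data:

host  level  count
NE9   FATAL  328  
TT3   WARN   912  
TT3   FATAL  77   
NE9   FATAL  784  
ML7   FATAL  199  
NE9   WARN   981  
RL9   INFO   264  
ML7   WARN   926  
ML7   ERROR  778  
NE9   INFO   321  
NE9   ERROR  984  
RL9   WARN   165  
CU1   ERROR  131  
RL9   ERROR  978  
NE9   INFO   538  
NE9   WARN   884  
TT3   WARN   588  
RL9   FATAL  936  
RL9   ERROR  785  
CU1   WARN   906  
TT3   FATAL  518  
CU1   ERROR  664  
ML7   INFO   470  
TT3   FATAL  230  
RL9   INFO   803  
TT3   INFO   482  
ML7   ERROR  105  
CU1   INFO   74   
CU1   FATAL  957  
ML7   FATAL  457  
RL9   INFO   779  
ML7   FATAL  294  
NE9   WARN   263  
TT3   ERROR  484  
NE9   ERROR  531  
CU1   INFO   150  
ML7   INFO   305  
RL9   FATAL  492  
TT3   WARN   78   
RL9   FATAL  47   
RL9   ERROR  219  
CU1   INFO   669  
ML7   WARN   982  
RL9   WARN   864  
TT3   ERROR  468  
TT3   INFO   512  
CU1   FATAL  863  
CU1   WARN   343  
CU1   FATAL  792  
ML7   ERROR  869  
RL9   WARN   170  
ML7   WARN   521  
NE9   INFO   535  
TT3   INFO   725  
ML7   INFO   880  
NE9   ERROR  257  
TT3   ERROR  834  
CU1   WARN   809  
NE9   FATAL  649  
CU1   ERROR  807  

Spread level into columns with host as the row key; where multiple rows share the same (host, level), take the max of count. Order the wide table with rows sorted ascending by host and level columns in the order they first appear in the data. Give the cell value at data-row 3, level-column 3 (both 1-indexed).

With rows sorted ascending by host, row 3 is host=NE9. level columns in first-appearance order: FATAL, WARN, INFO, ERROR; column 3 is INFO.
Long rows with host=NE9, level=INFO: max(321, 538, 535) = 538.

538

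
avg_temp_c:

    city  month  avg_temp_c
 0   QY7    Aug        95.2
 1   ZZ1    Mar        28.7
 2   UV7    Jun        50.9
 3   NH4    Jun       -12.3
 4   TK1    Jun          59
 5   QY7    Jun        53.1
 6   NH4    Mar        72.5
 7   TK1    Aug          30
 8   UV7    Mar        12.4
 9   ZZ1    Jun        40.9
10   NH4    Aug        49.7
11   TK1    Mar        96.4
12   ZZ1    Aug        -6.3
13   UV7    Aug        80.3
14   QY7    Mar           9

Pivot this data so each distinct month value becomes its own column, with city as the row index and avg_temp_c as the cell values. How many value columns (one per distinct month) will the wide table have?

3

3 distinct month values: Mar, Aug, Jun.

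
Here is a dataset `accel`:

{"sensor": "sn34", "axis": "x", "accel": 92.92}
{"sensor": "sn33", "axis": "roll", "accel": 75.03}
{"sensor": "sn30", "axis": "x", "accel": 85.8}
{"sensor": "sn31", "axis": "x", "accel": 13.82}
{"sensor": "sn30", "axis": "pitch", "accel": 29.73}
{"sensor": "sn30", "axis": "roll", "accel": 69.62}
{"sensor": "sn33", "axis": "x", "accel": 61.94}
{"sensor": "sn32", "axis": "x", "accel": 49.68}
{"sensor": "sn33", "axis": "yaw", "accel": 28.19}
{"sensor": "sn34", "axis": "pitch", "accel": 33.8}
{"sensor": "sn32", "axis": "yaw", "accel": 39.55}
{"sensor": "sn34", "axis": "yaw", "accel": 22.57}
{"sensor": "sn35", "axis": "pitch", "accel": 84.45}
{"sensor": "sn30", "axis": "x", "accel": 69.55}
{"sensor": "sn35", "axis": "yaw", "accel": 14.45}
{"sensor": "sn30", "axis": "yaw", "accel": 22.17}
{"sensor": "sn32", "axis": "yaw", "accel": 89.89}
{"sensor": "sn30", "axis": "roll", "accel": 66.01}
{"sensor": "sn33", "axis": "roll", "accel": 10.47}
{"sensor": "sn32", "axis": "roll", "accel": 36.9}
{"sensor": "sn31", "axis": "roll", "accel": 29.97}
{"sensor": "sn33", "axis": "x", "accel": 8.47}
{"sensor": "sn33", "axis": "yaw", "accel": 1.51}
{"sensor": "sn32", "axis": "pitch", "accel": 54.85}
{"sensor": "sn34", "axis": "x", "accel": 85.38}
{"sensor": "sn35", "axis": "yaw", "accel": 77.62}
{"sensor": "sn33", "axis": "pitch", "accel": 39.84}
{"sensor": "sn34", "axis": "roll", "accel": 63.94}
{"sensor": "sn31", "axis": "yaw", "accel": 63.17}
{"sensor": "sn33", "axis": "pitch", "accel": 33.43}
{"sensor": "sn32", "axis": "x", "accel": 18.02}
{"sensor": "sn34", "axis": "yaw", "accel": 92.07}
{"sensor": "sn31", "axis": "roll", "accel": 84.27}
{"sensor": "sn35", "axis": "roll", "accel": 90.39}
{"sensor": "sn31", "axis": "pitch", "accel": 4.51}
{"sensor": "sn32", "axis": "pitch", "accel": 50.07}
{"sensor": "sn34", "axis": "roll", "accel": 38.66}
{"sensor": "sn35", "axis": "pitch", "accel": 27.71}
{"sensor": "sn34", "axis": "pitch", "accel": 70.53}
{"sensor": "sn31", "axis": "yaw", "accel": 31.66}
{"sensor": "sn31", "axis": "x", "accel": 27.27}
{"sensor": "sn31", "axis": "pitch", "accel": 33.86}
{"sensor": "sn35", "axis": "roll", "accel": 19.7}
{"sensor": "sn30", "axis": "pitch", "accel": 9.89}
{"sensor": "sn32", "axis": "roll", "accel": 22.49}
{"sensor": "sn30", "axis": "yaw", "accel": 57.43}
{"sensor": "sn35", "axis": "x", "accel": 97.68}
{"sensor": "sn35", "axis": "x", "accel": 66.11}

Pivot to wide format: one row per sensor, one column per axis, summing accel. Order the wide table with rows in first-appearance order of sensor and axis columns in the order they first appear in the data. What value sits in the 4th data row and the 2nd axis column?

With rows in first-appearance order of sensor, row 4 is sensor=sn31. axis columns in first-appearance order: x, roll, pitch, yaw; column 2 is roll.
Long rows with sensor=sn31, axis=roll: 29.97 + 84.27 = 114.24.

114.24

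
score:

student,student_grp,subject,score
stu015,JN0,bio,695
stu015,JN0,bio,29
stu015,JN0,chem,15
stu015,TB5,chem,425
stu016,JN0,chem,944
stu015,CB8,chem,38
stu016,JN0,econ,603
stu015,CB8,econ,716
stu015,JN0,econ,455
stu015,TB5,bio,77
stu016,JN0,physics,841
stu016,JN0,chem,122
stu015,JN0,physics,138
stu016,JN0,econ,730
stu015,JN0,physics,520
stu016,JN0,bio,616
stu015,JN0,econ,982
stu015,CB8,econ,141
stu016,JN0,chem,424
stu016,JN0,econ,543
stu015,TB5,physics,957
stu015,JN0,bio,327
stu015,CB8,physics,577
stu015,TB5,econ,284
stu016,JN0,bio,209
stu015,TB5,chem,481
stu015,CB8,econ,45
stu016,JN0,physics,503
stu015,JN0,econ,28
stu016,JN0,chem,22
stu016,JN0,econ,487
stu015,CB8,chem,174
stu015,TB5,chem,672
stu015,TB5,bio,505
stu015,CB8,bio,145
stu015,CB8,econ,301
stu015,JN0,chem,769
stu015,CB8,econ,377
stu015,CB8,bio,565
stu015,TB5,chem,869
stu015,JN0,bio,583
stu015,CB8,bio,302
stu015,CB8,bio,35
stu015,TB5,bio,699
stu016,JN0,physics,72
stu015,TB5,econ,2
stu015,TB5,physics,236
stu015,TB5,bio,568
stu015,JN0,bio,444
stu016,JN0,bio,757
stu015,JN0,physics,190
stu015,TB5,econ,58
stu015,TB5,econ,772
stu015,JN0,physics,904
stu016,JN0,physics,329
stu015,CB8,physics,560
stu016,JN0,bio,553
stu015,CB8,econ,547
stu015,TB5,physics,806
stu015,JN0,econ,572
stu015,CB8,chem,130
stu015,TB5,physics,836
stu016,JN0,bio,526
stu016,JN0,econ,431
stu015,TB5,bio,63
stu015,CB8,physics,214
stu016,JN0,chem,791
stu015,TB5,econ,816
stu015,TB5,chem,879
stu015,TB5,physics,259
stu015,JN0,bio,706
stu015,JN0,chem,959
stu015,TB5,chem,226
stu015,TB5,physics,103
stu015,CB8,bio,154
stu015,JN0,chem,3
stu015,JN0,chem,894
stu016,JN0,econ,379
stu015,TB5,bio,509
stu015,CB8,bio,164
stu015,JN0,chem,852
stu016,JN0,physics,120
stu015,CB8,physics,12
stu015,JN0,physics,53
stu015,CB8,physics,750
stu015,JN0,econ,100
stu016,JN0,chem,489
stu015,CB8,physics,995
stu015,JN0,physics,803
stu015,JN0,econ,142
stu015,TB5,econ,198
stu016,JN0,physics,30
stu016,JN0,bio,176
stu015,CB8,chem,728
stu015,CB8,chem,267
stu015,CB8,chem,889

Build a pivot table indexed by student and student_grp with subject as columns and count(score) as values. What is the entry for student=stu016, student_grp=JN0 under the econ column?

Rows with student=stu016, student_grp=JN0 and subject=econ: score values are 603, 730, 543, 487, 431, 379.
6 rows match — count = 6.

6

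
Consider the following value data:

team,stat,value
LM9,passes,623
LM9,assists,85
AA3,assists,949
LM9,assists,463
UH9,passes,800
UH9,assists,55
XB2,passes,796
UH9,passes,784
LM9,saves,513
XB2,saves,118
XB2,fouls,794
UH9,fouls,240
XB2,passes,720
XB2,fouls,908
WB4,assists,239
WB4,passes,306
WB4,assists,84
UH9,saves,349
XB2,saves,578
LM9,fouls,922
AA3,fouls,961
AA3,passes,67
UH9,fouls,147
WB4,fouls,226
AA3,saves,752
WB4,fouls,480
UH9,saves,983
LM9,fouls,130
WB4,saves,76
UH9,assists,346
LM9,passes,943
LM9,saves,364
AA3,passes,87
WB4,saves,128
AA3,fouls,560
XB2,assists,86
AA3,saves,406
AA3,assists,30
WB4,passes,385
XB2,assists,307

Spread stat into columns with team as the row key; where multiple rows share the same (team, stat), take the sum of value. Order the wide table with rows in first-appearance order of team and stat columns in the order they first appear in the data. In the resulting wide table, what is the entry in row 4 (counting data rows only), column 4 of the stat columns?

1702

With rows in first-appearance order of team, row 4 is team=XB2. stat columns in first-appearance order: passes, assists, saves, fouls; column 4 is fouls.
Long rows with team=XB2, stat=fouls: 794 + 908 = 1702.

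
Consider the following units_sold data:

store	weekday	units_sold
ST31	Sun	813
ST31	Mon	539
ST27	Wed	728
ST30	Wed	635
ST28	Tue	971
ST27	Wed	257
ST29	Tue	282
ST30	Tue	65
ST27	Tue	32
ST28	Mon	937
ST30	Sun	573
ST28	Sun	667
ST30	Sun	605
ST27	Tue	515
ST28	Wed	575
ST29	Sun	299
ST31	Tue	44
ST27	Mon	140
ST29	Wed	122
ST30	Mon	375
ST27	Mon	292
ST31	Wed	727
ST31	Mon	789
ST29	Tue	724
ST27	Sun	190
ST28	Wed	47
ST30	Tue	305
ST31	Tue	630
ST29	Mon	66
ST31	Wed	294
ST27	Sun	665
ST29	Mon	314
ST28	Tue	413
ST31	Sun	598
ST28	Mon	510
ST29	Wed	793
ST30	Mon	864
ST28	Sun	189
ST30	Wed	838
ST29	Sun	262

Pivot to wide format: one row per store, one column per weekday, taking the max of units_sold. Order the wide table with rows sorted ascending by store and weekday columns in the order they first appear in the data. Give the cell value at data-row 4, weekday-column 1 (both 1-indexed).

605

With rows sorted ascending by store, row 4 is store=ST30. weekday columns in first-appearance order: Sun, Mon, Wed, Tue; column 1 is Sun.
Long rows with store=ST30, weekday=Sun: max(573, 605) = 605.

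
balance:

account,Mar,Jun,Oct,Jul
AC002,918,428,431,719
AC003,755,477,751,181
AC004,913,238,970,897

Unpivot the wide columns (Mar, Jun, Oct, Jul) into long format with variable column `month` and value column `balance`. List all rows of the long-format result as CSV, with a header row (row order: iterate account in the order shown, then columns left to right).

account,month,balance
AC002,Mar,918
AC002,Jun,428
AC002,Oct,431
AC002,Jul,719
AC003,Mar,755
AC003,Jun,477
AC003,Oct,751
AC003,Jul,181
AC004,Mar,913
AC004,Jun,238
AC004,Oct,970
AC004,Jul,897

Each (account, column) pair becomes one row: 3 × 4 = 12 rows.
For example, (AC002, Mar) → balance=918.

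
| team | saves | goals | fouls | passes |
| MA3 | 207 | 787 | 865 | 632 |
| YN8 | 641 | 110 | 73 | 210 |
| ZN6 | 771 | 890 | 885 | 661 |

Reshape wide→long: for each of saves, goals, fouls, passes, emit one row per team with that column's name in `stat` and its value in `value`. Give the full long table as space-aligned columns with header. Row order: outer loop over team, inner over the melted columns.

Each (team, column) pair becomes one row: 3 × 4 = 12 rows.
For example, (MA3, saves) → value=207.

team  stat    value
MA3   saves   207  
MA3   goals   787  
MA3   fouls   865  
MA3   passes  632  
YN8   saves   641  
YN8   goals   110  
YN8   fouls   73   
YN8   passes  210  
ZN6   saves   771  
ZN6   goals   890  
ZN6   fouls   885  
ZN6   passes  661  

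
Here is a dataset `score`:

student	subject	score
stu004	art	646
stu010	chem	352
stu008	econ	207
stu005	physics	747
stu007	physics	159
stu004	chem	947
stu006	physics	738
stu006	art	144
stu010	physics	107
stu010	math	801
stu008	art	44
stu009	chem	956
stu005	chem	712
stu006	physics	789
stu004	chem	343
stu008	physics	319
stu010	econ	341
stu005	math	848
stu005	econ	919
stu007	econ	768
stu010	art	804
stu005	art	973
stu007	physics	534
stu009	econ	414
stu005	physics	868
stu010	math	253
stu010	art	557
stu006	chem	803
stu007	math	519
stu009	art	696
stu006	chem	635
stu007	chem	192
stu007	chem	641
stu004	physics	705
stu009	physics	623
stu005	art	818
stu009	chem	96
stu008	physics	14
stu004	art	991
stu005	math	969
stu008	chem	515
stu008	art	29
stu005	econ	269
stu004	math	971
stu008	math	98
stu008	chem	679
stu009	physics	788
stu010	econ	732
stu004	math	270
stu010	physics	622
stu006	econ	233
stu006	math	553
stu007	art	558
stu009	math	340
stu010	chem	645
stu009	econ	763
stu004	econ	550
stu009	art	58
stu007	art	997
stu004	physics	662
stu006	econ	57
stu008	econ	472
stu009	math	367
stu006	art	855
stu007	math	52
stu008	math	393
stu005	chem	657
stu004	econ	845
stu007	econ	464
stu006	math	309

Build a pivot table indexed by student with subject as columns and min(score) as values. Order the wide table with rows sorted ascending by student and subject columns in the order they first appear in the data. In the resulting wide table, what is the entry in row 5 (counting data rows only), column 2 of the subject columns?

515

With rows sorted ascending by student, row 5 is student=stu008. subject columns in first-appearance order: art, chem, econ, physics, math; column 2 is chem.
Long rows with student=stu008, subject=chem: min(515, 679) = 515.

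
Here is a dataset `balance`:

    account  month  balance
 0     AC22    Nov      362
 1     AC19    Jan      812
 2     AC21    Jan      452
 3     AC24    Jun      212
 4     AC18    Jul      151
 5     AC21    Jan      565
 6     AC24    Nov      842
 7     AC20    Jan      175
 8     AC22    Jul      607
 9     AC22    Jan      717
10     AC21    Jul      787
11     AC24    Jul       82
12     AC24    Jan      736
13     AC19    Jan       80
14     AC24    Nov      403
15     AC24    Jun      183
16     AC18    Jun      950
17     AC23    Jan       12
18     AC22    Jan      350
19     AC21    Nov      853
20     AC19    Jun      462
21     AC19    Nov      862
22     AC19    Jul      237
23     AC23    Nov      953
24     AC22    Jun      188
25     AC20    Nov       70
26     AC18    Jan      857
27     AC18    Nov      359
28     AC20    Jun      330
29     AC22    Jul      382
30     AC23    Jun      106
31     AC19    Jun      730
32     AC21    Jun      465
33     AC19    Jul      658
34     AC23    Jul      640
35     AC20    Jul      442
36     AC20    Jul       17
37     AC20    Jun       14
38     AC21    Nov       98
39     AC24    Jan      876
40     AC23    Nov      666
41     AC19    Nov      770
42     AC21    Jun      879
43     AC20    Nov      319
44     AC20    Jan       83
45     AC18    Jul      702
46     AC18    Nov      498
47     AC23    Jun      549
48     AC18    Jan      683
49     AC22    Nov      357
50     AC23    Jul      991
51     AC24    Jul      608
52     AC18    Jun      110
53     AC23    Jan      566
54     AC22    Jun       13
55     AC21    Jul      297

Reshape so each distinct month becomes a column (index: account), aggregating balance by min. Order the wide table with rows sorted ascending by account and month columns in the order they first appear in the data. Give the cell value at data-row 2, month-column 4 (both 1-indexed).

With rows sorted ascending by account, row 2 is account=AC19. month columns in first-appearance order: Nov, Jan, Jun, Jul; column 4 is Jul.
Long rows with account=AC19, month=Jul: min(237, 658) = 237.

237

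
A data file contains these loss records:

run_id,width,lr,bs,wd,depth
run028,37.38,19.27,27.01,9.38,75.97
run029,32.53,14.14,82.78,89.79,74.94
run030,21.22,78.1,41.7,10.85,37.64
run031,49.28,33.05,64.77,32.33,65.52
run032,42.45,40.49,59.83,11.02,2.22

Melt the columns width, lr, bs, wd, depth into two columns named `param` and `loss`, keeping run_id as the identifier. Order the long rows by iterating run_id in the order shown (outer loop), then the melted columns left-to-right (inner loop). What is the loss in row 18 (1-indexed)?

25 rows total (5 × 5). Row 18: index ⌊(18-1)/5⌋ = 3 into run_id → run031; (18-1) mod 5 = 2 into the melted columns → bs.
So row 18 is (run031, bs, 64.77); loss = 64.77.

64.77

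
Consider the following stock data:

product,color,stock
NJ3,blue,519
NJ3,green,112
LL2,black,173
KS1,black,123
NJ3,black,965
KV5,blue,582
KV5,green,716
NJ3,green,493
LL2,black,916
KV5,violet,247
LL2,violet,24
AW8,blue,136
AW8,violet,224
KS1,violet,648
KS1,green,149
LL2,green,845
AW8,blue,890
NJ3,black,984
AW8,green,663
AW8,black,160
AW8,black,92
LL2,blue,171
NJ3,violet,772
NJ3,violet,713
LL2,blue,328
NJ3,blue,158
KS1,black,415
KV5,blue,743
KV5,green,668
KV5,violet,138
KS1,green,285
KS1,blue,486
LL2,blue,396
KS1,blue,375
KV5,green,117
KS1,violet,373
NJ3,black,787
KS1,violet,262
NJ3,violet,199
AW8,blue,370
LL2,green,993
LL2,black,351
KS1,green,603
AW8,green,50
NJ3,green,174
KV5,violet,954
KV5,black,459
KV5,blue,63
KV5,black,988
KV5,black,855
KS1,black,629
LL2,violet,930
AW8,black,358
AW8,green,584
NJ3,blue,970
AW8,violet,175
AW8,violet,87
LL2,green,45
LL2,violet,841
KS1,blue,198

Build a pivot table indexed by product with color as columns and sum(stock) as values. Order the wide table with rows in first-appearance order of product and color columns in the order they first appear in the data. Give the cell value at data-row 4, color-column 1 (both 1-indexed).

1388

With rows in first-appearance order of product, row 4 is product=KV5. color columns in first-appearance order: blue, green, black, violet; column 1 is blue.
Long rows with product=KV5, color=blue: 582 + 743 + 63 = 1388.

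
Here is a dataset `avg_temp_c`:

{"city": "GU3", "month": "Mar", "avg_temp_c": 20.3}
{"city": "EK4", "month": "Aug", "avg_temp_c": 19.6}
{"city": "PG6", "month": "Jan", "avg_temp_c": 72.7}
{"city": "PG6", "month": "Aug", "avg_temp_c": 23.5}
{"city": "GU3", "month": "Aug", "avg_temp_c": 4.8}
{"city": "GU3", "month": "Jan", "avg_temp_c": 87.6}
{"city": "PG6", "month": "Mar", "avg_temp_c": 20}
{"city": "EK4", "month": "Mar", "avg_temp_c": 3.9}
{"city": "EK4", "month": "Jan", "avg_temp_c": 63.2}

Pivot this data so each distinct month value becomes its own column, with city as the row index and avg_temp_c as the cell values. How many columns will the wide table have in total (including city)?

4

1 column for city plus 3 distinct month values → 4 columns.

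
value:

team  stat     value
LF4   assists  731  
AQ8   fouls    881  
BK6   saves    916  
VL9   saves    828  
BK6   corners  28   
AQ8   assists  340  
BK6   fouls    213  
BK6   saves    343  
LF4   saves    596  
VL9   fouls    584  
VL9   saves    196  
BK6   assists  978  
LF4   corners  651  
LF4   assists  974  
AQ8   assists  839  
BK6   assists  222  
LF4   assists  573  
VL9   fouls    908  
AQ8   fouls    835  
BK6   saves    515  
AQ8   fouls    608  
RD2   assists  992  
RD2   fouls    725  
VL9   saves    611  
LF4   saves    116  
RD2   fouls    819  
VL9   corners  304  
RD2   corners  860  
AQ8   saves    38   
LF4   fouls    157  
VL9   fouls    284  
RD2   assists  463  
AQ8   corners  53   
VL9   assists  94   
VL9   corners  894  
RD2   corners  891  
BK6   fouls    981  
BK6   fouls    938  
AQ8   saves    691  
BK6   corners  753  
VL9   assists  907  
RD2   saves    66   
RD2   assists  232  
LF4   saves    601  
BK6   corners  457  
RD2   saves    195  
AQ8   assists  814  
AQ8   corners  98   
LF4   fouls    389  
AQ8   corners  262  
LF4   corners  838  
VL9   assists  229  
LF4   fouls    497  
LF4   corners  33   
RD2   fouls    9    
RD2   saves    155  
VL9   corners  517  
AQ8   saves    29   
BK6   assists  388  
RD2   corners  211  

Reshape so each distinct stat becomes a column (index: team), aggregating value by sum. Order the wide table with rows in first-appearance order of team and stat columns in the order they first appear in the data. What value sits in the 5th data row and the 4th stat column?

1962

With rows in first-appearance order of team, row 5 is team=RD2. stat columns in first-appearance order: assists, fouls, saves, corners; column 4 is corners.
Long rows with team=RD2, stat=corners: 860 + 891 + 211 = 1962.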